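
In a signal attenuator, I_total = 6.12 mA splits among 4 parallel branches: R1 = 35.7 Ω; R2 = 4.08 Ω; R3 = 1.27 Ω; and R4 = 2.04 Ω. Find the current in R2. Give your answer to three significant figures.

Conductances: ΣG = 1/35.7 + 1/4.08 + 1/1.27 + 1/2.04 = 1.551 (1/Ω).
R2 takes the fraction G_k/ΣG = 0.2451/1.551 = 0.1581, so I = 6.12 × 0.1581 = 0.9673 mA.

I ≈ 0.967 mA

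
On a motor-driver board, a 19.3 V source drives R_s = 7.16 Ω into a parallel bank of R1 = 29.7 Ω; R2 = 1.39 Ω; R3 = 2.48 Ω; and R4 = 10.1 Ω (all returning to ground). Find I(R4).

I ≈ 0.191 A

Combine the parallel branches: R_p = (1/29.7 + 1/1.39 + 1/2.48 + 1/10.1)⁻¹ = 0.7966 Ω.
V_A = 19.3 × 0.7966/7.957 = 1.932 V.
Branch current I = V_A/R4 = 1.932/10.1 = 0.1913 A.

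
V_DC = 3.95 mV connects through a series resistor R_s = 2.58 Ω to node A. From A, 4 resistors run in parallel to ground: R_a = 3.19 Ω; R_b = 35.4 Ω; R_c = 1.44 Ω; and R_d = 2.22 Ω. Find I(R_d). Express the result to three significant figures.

I ≈ 0.368 mA

Parallel bank: R_p = 1/(1/3.19 + 1/35.4 + 1/1.44 + 1/2.22) = 0.6727 Ω.
V_A = 3.95 × 0.6727/3.253 = 0.8169 mV.
Branch current I = V_A/R_d = 0.8169/2.22 = 0.3680 mA.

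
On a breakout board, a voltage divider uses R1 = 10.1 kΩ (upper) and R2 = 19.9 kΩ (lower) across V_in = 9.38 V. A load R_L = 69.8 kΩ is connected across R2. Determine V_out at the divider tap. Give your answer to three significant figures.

The load sits in parallel with R2, giving an effective lower resistance R2' = R2·R_L/(R2+R_L) = 15.49 kΩ.
Voltage divider with the loaded lower leg: V_out = 9.38 × 15.49/(10.1 + 15.49) = 9.38 × 0.6052 = 5.677 V.
(Unloaded it would be 6.22 V; the load pulls it down.)

V_out ≈ 5.68 V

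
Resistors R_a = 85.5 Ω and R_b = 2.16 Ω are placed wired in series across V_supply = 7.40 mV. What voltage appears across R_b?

V ≈ 0.182 mV

Series total: ΣR = 85.5 + 2.16 = 87.66 Ω.
V = V_supply · R/ΣR = 7.40 × 0.02464 = 0.1823 mV.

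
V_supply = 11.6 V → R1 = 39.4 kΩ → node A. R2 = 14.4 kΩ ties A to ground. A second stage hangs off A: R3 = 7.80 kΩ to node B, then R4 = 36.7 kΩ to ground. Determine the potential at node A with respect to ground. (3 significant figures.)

V_A ≈ 2.51 V

The second stage (R3 + R4 = 44.50 kΩ) loads node A in parallel with R2.
Effective lower resistance at A: R2 ‖ 44.50 = 10.88 kΩ.
So V_A = 11.6 × 0.2164 = 2.510 V.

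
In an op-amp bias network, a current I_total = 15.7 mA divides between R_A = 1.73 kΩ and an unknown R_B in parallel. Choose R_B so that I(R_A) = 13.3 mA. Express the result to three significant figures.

R_B ≈ 9.59 kΩ

In a two-way split, I_A/I_total = R_B/(R_A + R_B).
13.3/15.7 = R_B/(R_A + R_B) → R_B = R_A · (0.8471)/(1 − 0.8471) = 1.73 × 5.542 = 9.587 kΩ.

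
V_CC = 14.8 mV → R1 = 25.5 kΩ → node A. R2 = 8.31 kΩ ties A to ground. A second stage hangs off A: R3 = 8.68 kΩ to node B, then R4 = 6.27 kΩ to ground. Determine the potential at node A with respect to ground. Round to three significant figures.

V_A ≈ 2.56 mV

Node A sees R2 in parallel with the series input of stage 2, R3 + R4 = 14.95 kΩ.
Effective lower resistance at A: R2 ‖ 14.95 = 5.341 kΩ.
V_A = 14.8 × 5.341/(25.5 + 5.341) = 2.563 mV.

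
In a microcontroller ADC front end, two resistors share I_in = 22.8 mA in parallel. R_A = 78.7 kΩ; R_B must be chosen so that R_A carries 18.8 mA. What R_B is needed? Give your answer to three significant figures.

R_B ≈ 370 kΩ

In a two-way split, I_A/I_in = R_B/(R_A + R_B).
With f = 0.8246, R_B = R_A · f/(1−f) = 78.7 × 4.700 = 369.9 kΩ.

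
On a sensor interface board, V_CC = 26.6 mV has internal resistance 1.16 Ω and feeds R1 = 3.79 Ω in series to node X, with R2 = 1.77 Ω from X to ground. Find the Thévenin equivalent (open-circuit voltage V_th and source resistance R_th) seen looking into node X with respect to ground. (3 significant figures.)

V_th ≈ 7.01 mV, R_th ≈ 1.30 Ω

R1' = 1.16 + 3.79 = 4.950 Ω (source resistance + R1).
Open-circuit (no load on X): V_th = V_CC · R2/(R1' + R2) = 26.6 × 1.77/(4.950 + 1.77) = 7.006 mV.
Looking into X with the source shorted: R_th = R1'·R2/(R1'+R2) = 4.950 × 1.77/6.720 = 1.304 Ω.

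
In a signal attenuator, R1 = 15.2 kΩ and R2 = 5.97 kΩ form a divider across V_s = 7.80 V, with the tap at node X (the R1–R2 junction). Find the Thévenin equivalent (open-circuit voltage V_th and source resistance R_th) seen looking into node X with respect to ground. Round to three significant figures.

V_th ≈ 2.20 V, R_th ≈ 4.29 kΩ

Open-circuit (no load on X): V_th = V_s · R2/(R1 + R2) = 7.80 × 5.97/(15.20 + 5.97) = 2.200 V.
Looking into X with the source shorted: R_th = R1·R2/(R1+R2) = 15.20 × 5.97/21.17 = 4.286 kΩ.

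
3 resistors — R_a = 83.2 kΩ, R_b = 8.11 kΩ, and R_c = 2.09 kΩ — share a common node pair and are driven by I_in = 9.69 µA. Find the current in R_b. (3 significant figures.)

Total conductance ΣG = 1/83.2 + 1/8.11 + 1/2.09 = 0.6138 (units of 1/kΩ).
R_b takes the fraction G_k/ΣG = 0.1233/0.6138 = 0.2009, so I = 9.69 × 0.2009 = 1.947 µA.

I ≈ 1.95 µA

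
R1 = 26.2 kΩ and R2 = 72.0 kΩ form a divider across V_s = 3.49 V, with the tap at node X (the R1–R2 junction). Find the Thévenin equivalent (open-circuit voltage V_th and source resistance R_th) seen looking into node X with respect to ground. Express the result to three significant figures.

With X open, the divider is unloaded: V_th = 3.49 × 72.0/98.20 = 2.559 V.
Looking into X with the source shorted: R_th = R1·R2/(R1+R2) = 26.20 × 72.0/98.20 = 19.21 kΩ.

V_th ≈ 2.56 V, R_th ≈ 19.2 kΩ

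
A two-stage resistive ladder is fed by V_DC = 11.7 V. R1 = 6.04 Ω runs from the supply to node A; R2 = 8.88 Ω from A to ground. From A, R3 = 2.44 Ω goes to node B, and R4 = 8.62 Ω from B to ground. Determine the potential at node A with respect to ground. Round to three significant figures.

V_A ≈ 5.26 V

The second stage (R3 + R4 = 11.06 Ω) loads node A in parallel with R2.
Effective lower resistance at A: R2 ‖ 11.06 = 4.925 Ω.
First divider: V_A = V_DC · 4.925/(6.04 + 4.925) = 5.255 V.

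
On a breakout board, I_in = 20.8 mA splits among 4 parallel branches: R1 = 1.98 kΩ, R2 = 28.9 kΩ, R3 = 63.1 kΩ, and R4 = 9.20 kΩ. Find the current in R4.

ΣG = 1/1.98 + 1/28.9 + 1/63.1 + 1/9.20 = 0.6642.
Current divider: I(R4) = I_in · G_k/ΣG = 20.8 × (0.1087/0.6642) = 20.8 × 0.1636 = 3.404 mA.

I ≈ 3.40 mA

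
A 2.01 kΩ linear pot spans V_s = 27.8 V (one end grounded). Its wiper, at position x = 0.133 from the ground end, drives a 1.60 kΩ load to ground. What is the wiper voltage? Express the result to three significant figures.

The pot divides into 1.743 kΩ above the wiper and 0.2673 kΩ below.
Lower segment in parallel with the load: 0.2673 ‖ 1.60 = 0.2291 kΩ.
Loaded-divider output: V_out = 27.8 × 0.1162 = 3.230 V.
(Unloaded: V_out = x·V_s = 3.70 V.)

V_out ≈ 3.23 V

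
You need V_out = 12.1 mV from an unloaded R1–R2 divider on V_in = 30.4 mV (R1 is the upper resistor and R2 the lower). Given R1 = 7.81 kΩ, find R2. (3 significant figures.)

R2 ≈ 5.16 kΩ

Required fraction k = V_out/V_in = 0.3980.
So R2 = R1 · V_out/(V_in − V_out) = 7.81 × 12.1/(30.4 − 12.1) = 7.81 × 0.6612 = 5.164 kΩ.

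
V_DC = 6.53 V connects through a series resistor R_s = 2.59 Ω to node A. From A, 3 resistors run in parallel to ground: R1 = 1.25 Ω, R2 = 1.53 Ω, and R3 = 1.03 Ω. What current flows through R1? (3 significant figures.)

I ≈ 0.718 A

Equivalent of the parallel group: R_p = 0.4125 Ω.
V_A = 6.53 × 0.4125/3.002 = 0.8971 V.
Branch current I = V_A/R1 = 0.8971/1.25 = 0.7176 A.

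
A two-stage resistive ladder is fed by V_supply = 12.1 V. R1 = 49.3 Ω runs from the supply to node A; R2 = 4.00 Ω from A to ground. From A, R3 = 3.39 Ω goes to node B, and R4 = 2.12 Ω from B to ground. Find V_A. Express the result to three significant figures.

V_A ≈ 0.543 V

Looking into the second stage from A: R3 + R4 = 5.510 Ω appears in parallel with R2.
R2 ‖ (R3+R4) = 2.318 Ω.
First divider: V_A = V_supply · 2.318/(49.3 + 2.318) = 0.5433 V.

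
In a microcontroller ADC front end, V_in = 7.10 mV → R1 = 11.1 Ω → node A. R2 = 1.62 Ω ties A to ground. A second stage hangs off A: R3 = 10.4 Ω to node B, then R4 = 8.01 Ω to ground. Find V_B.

V_B ≈ 0.365 mV

The second stage (R3 + R4 = 18.41 Ω) loads node A in parallel with R2.
Effective lower resistance at A: R2 ‖ 18.41 = 1.489 Ω.
V_A = 7.10 × 1.489/(11.1 + 1.489) = 0.8398 mV.
V_B = V_A × 0.4351 = 0.3654 mV.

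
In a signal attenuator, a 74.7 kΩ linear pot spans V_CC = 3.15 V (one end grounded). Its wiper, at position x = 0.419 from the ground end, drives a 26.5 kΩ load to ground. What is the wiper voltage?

Split the track: R_lower = x·R_p = 31.30 kΩ, R_upper = (1−x)·R_p = 43.40 kΩ.
Lower segment in parallel with the load: 31.30 ‖ 26.5 = 14.35 kΩ.
Then V_out = V_CC · 14.35/(43.40 + 14.35) = 0.7827 V.

V_out ≈ 0.783 V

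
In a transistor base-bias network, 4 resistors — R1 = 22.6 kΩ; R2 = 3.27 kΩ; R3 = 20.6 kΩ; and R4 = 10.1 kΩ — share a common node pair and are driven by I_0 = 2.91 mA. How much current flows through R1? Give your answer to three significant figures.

I ≈ 0.259 mA

Conductances: ΣG = 1/22.6 + 1/3.27 + 1/20.6 + 1/10.1 = 0.4976 (1/kΩ).
By the current-divider rule, I = I_0 · G_k/ΣG = 2.91 × 0.08892 = 0.2588 mA.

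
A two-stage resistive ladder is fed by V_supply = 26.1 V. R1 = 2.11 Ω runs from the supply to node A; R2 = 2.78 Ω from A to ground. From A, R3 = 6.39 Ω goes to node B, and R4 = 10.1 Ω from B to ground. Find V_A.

V_A ≈ 13.8 V

The second stage (R3 + R4 = 16.49 Ω) loads node A in parallel with R2.
R2 ‖ (R3+R4) = 2.379 Ω.
V_A = 26.1 × 2.379/(2.11 + 2.379) = 13.83 V.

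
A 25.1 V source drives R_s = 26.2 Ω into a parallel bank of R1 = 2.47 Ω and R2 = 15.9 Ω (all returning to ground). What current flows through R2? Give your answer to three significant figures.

Combine the parallel branches: R_p = (1/2.47 + 1/15.9)⁻¹ = 2.138 Ω.
Node voltage V_A = V_DC · R_p/(R_s + R_p) = 25.1 × 0.07544 = 1.894 V.
Branch current I = V_A/R2 = 1.894/15.9 = 0.1191 A.

I ≈ 0.119 A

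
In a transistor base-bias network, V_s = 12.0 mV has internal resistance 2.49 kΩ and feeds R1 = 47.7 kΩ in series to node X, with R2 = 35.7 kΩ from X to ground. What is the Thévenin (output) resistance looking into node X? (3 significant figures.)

R_th ≈ 20.9 kΩ

R1' = 2.49 + 47.7 = 50.19 kΩ (source resistance + R1).
Looking into X with the source shorted: R_th = R1'·R2/(R1'+R2) = 50.19 × 35.7/85.89 = 20.86 kΩ.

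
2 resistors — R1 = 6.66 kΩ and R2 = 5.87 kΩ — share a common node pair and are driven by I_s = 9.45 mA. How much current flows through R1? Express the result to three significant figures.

I ≈ 4.43 mA

For two parallel branches, I_k = I_s · (other R)/(sum of R).
I(R1) = 9.45 × 5.87/(6.66 + 5.87) = 9.45 × 0.4685 = 4.427 mA.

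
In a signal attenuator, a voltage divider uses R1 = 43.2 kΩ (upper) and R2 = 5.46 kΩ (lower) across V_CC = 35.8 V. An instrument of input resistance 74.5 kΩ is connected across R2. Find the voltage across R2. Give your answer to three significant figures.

V_out ≈ 3.77 V

First combine the lower leg with the load: R2 ‖ R_L = 5.087 kΩ.
Voltage divider with the loaded lower leg: V_out = 35.8 × 5.087/(43.2 + 5.087) = 35.8 × 0.1054 = 3.772 V.
(Unloaded it would be 4.02 V; the load pulls it down.)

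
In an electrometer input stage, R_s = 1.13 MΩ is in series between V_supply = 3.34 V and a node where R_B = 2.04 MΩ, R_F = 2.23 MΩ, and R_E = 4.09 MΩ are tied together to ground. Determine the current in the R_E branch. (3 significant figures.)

Combine the parallel branches: R_p = (1/2.04 + 1/2.23 + 1/4.09)⁻¹ = 0.8452 MΩ.
V_A by voltage divider: V_A = 3.34 × 0.8452/(1.13 + 0.8452) = 1.429 V.
Branch current I = V_A/R_E = 1.429/4.09 = 0.3494 µA.

I ≈ 0.349 µA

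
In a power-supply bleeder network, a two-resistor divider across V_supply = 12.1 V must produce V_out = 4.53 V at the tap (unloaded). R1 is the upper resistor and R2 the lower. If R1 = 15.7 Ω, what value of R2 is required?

V_out/V_supply = R2/(R1+R2) = 0.3744.
R2 = R1 · 0.3744/(1 − 0.3744) = 9.395 Ω.

R2 ≈ 9.40 Ω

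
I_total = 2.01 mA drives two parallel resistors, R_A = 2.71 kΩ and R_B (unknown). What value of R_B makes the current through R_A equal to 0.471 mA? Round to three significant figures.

Two-branch current divider: I_A = I_total · R_B/(R_A + R_B).
With f = 0.2343, R_B = R_A · f/(1−f) = 2.71 × 0.3060 = 0.8294 kΩ.

R_B ≈ 0.829 kΩ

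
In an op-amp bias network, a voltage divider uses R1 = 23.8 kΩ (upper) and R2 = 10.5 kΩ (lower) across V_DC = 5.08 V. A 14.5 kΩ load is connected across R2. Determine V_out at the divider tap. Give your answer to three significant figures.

V_out ≈ 1.04 V

First combine the lower leg with the load: R2 ‖ R_L = 6.090 kΩ.
Voltage divider with the loaded lower leg: V_out = 5.08 × 6.090/(23.8 + 6.090) = 5.08 × 0.2037 = 1.035 V.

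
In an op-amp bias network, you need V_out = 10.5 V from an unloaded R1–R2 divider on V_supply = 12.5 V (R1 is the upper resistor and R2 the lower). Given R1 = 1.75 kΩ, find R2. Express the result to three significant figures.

R2 ≈ 9.19 kΩ

The divider ratio is R2/(R1+R2) = 10.5/12.5 = 0.8400.
So R2 = R1 · V_out/(V_supply − V_out) = 1.75 × 10.5/(12.5 − 10.5) = 1.75 × 5.250 = 9.188 kΩ.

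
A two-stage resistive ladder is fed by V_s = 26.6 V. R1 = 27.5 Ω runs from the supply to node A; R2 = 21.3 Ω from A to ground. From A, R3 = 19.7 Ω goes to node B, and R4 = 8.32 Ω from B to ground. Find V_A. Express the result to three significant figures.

Looking into the second stage from A: R3 + R4 = 28.02 Ω appears in parallel with R2.
R2 ‖ (R3+R4) = 12.10 Ω.
So V_A = 26.6 × 0.3056 = 8.128 V.

V_A ≈ 8.13 V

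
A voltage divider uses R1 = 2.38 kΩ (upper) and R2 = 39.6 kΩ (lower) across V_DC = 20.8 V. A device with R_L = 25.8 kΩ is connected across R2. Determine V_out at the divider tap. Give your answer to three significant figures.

First combine the lower leg with the load: R2 ‖ R_L = 15.62 kΩ.
Now apply the divider: V_out = 20.8 × 0.8678 = 18.05 V.
(Unloaded it would be 19.6 V; the load pulls it down.)

V_out ≈ 18.1 V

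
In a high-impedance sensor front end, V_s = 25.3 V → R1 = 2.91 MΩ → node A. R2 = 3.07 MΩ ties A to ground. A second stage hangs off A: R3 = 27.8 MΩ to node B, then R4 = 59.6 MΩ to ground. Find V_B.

Node A sees R2 in parallel with the series input of stage 2, R3 + R4 = 87.40 MΩ.
R2 ‖ (R3+R4) = 2.966 MΩ.
So V_A = 25.3 × 0.5048 = 12.77 V.
Then the unloaded second divider: V_B = V_A × R4/(R3+R4) = 12.77 × 0.6819 = 8.708 V.

V_B ≈ 8.71 V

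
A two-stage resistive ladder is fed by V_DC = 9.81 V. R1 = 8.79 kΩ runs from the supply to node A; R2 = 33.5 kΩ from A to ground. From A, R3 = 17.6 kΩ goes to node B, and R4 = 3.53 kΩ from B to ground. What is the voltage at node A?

V_A ≈ 5.84 V

The second stage (R3 + R4 = 21.13 kΩ) loads node A in parallel with R2.
Effective lower resistance at A: R2 ‖ 21.13 = 12.96 kΩ.
First divider: V_A = V_DC · 12.96/(8.79 + 12.96) = 5.845 V.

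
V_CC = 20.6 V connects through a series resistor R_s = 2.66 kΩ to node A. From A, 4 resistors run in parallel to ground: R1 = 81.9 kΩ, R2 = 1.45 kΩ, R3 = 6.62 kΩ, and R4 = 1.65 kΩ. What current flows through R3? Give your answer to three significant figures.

I ≈ 0.638 mA

Equivalent of the parallel group: R_p = 0.6854 kΩ.
Node voltage V_A = V_CC · R_p/(R_s + R_p) = 20.6 × 0.2049 = 4.221 V.
I(R3) = V_A / R3 = 4.221/6.62 = 0.6375 mA.
(Check via current divider: I_total = 6.158 mA; share G_k/ΣG = 0.1035 → same result.)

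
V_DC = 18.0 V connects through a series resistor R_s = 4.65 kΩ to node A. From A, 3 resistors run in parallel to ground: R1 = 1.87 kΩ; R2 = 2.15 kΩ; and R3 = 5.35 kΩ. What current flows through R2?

Combine the parallel branches: R_p = (1/1.87 + 1/2.15 + 1/5.35)⁻¹ = 0.8426 kΩ.
V_A = 18.0 × 0.8426/5.493 = 2.761 V.
Branch current I = V_A/R2 = 2.761/2.15 = 1.284 mA.

I ≈ 1.28 mA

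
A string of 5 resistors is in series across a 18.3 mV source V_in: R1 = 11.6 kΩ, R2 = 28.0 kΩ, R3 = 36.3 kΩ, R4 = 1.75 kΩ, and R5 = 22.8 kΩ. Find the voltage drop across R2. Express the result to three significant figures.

Total series resistance ΣR = 11.6 + 28.0 + 36.3 + 1.75 + 22.8 = 100.5 kΩ.
Voltage divider: V = V_in · (28.00 / 100.5) = 18.3 × 0.2787 = 5.101 mV.

V ≈ 5.10 mV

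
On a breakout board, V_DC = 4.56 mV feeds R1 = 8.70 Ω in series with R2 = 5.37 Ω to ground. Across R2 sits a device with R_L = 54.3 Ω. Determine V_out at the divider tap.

The load sits in parallel with R2, giving an effective lower resistance R2' = R2·R_L/(R2+R_L) = 4.887 Ω.
Voltage divider with the loaded lower leg: V_out = 4.56 × 4.887/(8.70 + 4.887) = 4.56 × 0.3597 = 1.640 mV.

V_out ≈ 1.64 mV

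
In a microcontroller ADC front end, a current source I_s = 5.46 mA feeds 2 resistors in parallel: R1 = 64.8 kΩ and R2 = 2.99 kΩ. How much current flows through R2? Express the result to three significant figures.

I ≈ 5.22 mA

Two-branch current divider: I_k = I_s · R_other/(R_1 + R_2).
I(R2) = 5.46 × 64.8/(64.8 + 2.99) = 5.46 × 0.9559 = 5.219 mA.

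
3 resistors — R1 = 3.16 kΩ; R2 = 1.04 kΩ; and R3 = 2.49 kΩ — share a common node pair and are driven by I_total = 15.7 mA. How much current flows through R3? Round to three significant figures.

I ≈ 3.75 mA

Total conductance ΣG = 1/3.16 + 1/1.04 + 1/2.49 = 1.680 (units of 1/kΩ).
R3 takes the fraction G_k/ΣG = 0.4016/1.680 = 0.2391, so I = 15.7 × 0.2391 = 3.754 mA.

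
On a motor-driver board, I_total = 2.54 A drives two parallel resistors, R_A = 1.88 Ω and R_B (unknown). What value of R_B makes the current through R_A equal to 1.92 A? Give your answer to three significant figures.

R_B ≈ 5.82 Ω

In a two-way split, I_A/I_total = R_B/(R_A + R_B).
1.92/2.54 = R_B/(R_A + R_B) → R_B = R_A · (0.7559)/(1 − 0.7559) = 1.88 × 3.097 = 5.822 Ω.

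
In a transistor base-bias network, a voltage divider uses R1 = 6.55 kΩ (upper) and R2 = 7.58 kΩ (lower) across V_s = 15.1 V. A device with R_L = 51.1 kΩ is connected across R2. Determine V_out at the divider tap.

First combine the lower leg with the load: R2 ‖ R_L = 6.601 kΩ.
Now apply the divider: V_out = 15.1 × 0.5019 = 7.579 V.

V_out ≈ 7.58 V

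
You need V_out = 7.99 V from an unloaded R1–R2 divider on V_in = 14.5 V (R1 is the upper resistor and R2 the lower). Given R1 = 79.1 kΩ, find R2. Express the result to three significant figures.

R2 ≈ 97.1 kΩ

The divider ratio is R2/(R1+R2) = 7.99/14.5 = 0.5510.
Rearranging, R2 = R1·k/(1−k) = 79.1 × 1.227 = 97.08 kΩ.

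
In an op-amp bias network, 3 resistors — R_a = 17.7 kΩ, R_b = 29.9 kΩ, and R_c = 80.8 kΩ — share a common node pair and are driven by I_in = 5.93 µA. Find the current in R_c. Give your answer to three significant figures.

Conductances: ΣG = 1/17.7 + 1/29.9 + 1/80.8 = 0.1023 (1/kΩ).
R_c takes the fraction G_k/ΣG = 0.01238/0.1023 = 0.1210, so I = 5.93 × 0.1210 = 0.7173 µA.

I ≈ 0.717 µA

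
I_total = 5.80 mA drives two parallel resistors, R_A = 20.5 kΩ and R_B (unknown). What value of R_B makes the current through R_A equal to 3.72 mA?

R_B ≈ 36.7 kΩ

The fraction through R_A equals R_B/(R_A+R_B).
3.72/5.80 = R_B/(R_A + R_B) → R_B = R_A · (0.6414)/(1 − 0.6414) = 20.5 × 1.788 = 36.66 kΩ.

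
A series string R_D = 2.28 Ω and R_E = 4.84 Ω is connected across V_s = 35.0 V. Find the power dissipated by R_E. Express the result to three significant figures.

P ≈ 117 W

ΣR = 7.120 Ω → I = 35.0/7.120 = 4.916 A.
P(R_E) = I²·R_E = (4.916)² × 4.84 = 117.0 W.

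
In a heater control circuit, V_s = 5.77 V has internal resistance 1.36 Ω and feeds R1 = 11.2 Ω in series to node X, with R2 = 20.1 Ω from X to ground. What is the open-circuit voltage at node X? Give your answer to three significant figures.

R1' = 1.36 + 11.2 = 12.56 Ω (source resistance + R1).
Open-circuit (no load on X): V_th = V_s · R2/(R1' + R2) = 5.77 × 20.1/(12.56 + 20.1) = 3.551 V.

V_th ≈ 3.55 V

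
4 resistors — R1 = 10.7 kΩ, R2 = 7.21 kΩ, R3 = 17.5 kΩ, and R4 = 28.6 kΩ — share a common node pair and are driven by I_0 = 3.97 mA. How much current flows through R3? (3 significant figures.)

Total conductance ΣG = 1/10.7 + 1/7.21 + 1/17.5 + 1/28.6 = 0.3243 (units of 1/kΩ).
By the current-divider rule, I = I_0 · G_k/ΣG = 3.97 × 0.1762 = 0.6996 mA.

I ≈ 0.700 mA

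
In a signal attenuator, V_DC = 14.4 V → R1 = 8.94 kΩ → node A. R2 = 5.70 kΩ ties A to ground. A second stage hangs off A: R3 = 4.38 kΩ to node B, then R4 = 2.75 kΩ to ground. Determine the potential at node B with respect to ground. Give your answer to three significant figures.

V_B ≈ 1.45 V

Looking into the second stage from A: R3 + R4 = 7.130 kΩ appears in parallel with R2.
R2 ‖ (R3+R4) = 3.168 kΩ.
First divider: V_A = V_DC · 3.168/(8.94 + 3.168) = 3.767 V.
V_B = V_A × 0.3857 = 1.453 V.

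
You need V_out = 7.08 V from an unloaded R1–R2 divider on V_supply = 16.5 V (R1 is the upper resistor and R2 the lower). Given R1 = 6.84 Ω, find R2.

R2 ≈ 5.14 Ω

Required fraction k = V_out/V_supply = 0.4291.
R2 = R1 · 0.4291/(1 − 0.4291) = 5.141 Ω.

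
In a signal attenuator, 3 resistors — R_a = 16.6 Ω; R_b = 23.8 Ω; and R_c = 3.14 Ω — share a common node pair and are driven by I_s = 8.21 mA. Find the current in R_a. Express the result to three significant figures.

Total conductance ΣG = 1/16.6 + 1/23.8 + 1/3.14 = 0.4207 (units of 1/Ω).
Current divider: I(R_a) = I_s · G_k/ΣG = 8.21 × (0.06024/0.4207) = 8.21 × 0.1432 = 1.176 mA.

I ≈ 1.18 mA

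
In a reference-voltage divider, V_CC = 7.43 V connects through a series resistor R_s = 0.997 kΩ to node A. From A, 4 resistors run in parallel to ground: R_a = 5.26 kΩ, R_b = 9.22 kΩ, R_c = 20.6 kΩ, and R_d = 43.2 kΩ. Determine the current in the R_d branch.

I ≈ 0.126 mA

Parallel bank: R_p = 1/(1/5.26 + 1/9.22 + 1/20.6 + 1/43.2) = 2.701 kΩ.
Node voltage V_A = V_CC · R_p/(R_s + R_p) = 7.43 × 0.7304 = 5.427 V.
Branch current I = V_A/R_d = 5.427/43.2 = 0.1256 mA.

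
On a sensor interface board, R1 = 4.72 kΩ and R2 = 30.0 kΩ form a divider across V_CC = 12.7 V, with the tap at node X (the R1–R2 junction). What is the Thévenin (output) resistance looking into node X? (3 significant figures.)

With V_CC suppressed (replaced by a short), R_th = R1 ‖ R2 = (4.720 × 30.0)/(4.720 + 30.0) = 4.078 kΩ.

R_th ≈ 4.08 kΩ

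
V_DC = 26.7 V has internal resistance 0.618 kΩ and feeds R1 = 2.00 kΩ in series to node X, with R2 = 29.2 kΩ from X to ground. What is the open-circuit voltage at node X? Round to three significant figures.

V_th ≈ 24.5 V

R1' = 0.618 + 2.00 = 2.618 kΩ (source resistance + R1).
V_th is the unloaded tap voltage: V_DC · R2/(R1'+R2) = 26.7 × 0.9177 = 24.50 V.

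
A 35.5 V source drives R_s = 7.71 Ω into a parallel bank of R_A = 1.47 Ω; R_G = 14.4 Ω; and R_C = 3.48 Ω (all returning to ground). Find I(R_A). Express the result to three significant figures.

I ≈ 2.68 A

Parallel bank: R_p = 1/(1/1.47 + 1/14.4 + 1/3.48) = 0.9643 Ω.
V_A by voltage divider: V_A = 35.5 × 0.9643/(7.71 + 0.9643) = 3.946 V.
I(R_A) = V_A / R_A = 3.946/1.47 = 2.685 A.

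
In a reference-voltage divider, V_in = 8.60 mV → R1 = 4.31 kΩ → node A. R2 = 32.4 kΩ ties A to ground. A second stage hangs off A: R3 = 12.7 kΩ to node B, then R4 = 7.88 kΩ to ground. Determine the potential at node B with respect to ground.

The second stage (R3 + R4 = 20.58 kΩ) loads node A in parallel with R2.
R2 ‖ (R3+R4) = 12.59 kΩ.
V_A = 8.60 × 12.59/(4.31 + 12.59) = 6.406 mV.
Then the unloaded second divider: V_B = V_A × R4/(R3+R4) = 6.406 × 0.3829 = 2.453 mV.

V_B ≈ 2.45 mV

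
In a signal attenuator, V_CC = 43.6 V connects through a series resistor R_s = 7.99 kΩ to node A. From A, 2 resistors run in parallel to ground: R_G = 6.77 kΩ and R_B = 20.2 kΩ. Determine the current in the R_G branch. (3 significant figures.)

Equivalent of the parallel group: R_p = 5.071 kΩ.
V_A = 43.6 × 5.071/13.06 = 16.93 V.
Branch current I = V_A/R_G = 16.93/6.77 = 2.500 mA.
(Check via current divider: I_total = 3.338 mA; share G_k/ΣG = 0.7490 → same result.)

I ≈ 2.50 mA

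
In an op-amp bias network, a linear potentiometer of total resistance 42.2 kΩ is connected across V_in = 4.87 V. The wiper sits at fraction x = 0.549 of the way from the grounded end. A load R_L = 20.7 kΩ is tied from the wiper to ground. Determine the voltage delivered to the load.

Split the track: R_lower = x·R_p = 23.17 kΩ, R_upper = (1−x)·R_p = 19.03 kΩ.
R_L loads the lower segment: effective lower R = 10.93 kΩ.
Loaded-divider output: V_out = 4.87 × 0.3648 = 1.777 V.
(Unloaded: V_out = x·V_in = 2.67 V.)

V_out ≈ 1.78 V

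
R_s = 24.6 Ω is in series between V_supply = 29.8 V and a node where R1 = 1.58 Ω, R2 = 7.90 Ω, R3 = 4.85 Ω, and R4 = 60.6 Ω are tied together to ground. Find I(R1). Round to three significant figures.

Equivalent of the parallel group: R_p = 1.018 Ω.
V_A = 29.8 × 1.018/25.62 = 1.184 V.
I(R1) = V_A / R1 = 1.184/1.58 = 0.7496 A.

I ≈ 0.750 A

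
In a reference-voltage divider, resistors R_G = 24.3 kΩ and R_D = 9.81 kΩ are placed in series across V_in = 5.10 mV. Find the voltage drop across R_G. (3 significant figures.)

Series total: ΣR = 24.3 + 9.81 = 34.11 kΩ.
Voltage divider: V = V_in · (24.30 / 34.11) = 5.10 × 0.7124 = 3.633 mV.

V ≈ 3.63 mV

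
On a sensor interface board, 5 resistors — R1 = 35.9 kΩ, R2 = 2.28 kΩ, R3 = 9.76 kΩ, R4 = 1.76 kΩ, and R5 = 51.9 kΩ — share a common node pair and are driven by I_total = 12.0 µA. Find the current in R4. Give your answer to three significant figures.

Conductances: ΣG = 1/35.9 + 1/2.28 + 1/9.76 + 1/1.76 + 1/51.9 = 1.156 (1/kΩ).
By the current-divider rule, I = I_total · G_k/ΣG = 12.0 × 0.4914 = 5.896 µA.

I ≈ 5.90 µA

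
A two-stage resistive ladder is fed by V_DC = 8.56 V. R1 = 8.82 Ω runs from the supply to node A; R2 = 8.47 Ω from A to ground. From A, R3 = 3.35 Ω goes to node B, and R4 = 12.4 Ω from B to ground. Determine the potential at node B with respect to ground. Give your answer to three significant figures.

V_B ≈ 2.59 V

Node A sees R2 in parallel with the series input of stage 2, R3 + R4 = 15.75 Ω.
R2 ‖ (R3+R4) = 5.508 Ω.
First divider: V_A = V_DC · 5.508/(8.82 + 5.508) = 3.291 V.
V_B = V_A × 0.7873 = 2.591 V.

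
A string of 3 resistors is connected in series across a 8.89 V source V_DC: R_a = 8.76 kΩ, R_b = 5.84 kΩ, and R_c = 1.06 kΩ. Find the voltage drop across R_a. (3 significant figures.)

V ≈ 4.97 V

Series total: ΣR = 8.76 + 5.84 + 1.06 = 15.66 kΩ.
Voltage divider: V = V_DC · (8.760 / 15.66) = 8.89 × 0.5594 = 4.973 V.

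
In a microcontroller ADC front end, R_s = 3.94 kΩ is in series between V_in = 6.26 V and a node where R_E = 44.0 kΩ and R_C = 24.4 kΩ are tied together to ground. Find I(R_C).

Equivalent of the parallel group: R_p = 15.70 kΩ.
V_A by voltage divider: V_A = 6.26 × 15.70/(3.94 + 15.70) = 5.004 V.
Branch current I = V_A/R_C = 5.004/24.4 = 0.2051 mA.

I ≈ 0.205 mA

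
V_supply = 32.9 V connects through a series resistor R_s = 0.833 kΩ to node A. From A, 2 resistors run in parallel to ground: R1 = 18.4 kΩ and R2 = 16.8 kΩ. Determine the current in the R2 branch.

I ≈ 1.79 mA

Combine the parallel branches: R_p = (1/18.4 + 1/16.8)⁻¹ = 8.782 kΩ.
Node voltage V_A = V_supply · R_p/(R_s + R_p) = 32.9 × 0.9134 = 30.05 V.
I(R2) = V_A / R2 = 30.05/16.8 = 1.789 mA.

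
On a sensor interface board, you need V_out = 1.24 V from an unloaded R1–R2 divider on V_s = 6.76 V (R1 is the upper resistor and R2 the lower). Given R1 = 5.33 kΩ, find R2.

R2 ≈ 1.20 kΩ

V_out/V_s = R2/(R1+R2) = 0.1834.
R2 = R1 · 0.1834/(1 − 0.1834) = 1.197 kΩ.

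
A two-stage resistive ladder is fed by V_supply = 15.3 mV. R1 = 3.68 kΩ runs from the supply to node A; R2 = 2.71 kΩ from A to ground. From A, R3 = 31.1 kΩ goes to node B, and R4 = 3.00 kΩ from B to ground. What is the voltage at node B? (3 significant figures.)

Looking into the second stage from A: R3 + R4 = 34.10 kΩ appears in parallel with R2.
Effective lower resistance at A: R2 ‖ 34.10 = 2.510 kΩ.
First divider: V_A = V_supply · 2.510/(3.68 + 2.510) = 6.205 mV.
V_B = V_A × 0.08798 = 0.5459 mV.

V_B ≈ 0.546 mV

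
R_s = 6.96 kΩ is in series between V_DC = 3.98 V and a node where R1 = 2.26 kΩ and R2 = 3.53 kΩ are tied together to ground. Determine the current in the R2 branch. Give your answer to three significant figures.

I ≈ 0.186 mA

Combine the parallel branches: R_p = (1/2.26 + 1/3.53)⁻¹ = 1.378 kΩ.
V_A by voltage divider: V_A = 3.98 × 1.378/(6.96 + 1.378) = 0.6577 V.
I(R2) = V_A / R2 = 0.6577/3.53 = 0.1863 mA.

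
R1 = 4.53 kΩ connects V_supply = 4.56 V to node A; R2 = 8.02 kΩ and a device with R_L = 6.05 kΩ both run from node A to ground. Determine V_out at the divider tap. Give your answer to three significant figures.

R2 ‖ R_L = (8.02 × 6.05)/(8.02 + 6.05) = 3.449 kΩ.
Then V_out = V_supply · R2'/(R1 + R2') = 4.56 × 3.449/7.979 = 1.971 V.

V_out ≈ 1.97 V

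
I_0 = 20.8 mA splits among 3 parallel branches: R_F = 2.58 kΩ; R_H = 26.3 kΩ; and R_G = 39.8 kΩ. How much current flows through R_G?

Total conductance ΣG = 1/2.58 + 1/26.3 + 1/39.8 = 0.4507 (units of 1/kΩ).
R_G takes the fraction G_k/ΣG = 0.02513/0.4507 = 0.05574, so I = 20.8 × 0.05574 = 1.159 mA.

I ≈ 1.16 mA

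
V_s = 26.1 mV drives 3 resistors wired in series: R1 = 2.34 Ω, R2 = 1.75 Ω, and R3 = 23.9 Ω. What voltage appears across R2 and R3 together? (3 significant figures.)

V ≈ 23.9 mV

ΣR = 2.34 + 1.75 + 23.9 = 27.99 Ω.
R_{R2..R3} = 1.75 + 23.9 = 25.65 Ω.
Voltage divider: V = V_s · (25.65 / 27.99) = 26.1 × 0.9164 = 23.92 mV.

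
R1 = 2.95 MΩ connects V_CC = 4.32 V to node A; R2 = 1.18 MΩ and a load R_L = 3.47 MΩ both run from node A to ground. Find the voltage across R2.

V_out ≈ 0.993 V

First combine the lower leg with the load: R2 ‖ R_L = 0.8806 MΩ.
Now apply the divider: V_out = 4.32 × 0.2299 = 0.9931 V.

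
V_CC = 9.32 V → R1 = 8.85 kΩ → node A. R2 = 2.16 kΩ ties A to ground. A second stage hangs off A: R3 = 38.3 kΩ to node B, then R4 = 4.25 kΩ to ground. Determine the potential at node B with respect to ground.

The second stage (R3 + R4 = 42.55 kΩ) loads node A in parallel with R2.
Effective lower resistance at A: R2 ‖ 42.55 = 2.056 kΩ.
So V_A = 9.32 × 0.1885 = 1.757 V.
Stage 2 is unloaded, so V_B = V_A · R4/(R3+R4) = 1.757 × 4.25/42.55 = 0.1755 V.

V_B ≈ 0.175 V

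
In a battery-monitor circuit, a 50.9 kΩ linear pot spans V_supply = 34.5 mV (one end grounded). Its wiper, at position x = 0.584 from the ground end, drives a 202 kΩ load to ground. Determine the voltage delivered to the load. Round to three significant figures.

The pot divides into 21.17 kΩ above the wiper and 29.73 kΩ below.
(x·R_p) ‖ R_L = 25.91 kΩ.
Then V_out = V_supply · 25.91/(21.17 + 25.91) = 18.99 mV.
(Unloaded: V_out = x·V_supply = 20.1 mV.)

V_out ≈ 19.0 mV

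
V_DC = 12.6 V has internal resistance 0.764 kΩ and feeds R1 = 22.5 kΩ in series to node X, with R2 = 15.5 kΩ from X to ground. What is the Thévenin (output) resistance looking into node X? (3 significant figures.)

R_th ≈ 9.30 kΩ

R1' = 0.764 + 22.5 = 23.26 kΩ (source resistance + R1).
Looking into X with the source shorted: R_th = R1'·R2/(R1'+R2) = 23.26 × 15.5/38.76 = 9.302 kΩ.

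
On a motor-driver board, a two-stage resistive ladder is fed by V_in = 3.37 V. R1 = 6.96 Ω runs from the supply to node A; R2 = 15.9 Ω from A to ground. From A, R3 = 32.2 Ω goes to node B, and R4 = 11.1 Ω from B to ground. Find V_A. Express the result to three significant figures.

V_A ≈ 2.11 V

Node A sees R2 in parallel with the series input of stage 2, R3 + R4 = 43.30 Ω.
Effective lower resistance at A: R2 ‖ 43.30 = 11.63 Ω.
First divider: V_A = V_in · 11.63/(6.96 + 11.63) = 2.108 V.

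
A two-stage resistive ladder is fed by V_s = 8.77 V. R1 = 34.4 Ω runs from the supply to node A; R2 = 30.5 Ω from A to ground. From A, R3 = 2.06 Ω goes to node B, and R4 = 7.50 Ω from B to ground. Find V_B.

Node A sees R2 in parallel with the series input of stage 2, R3 + R4 = 9.560 Ω.
Effective lower resistance at A: R2 ‖ 9.560 = 7.279 Ω.
V_A = 8.77 × 7.279/(34.4 + 7.279) = 1.532 V.
V_B = V_A × 0.7845 = 1.202 V.

V_B ≈ 1.20 V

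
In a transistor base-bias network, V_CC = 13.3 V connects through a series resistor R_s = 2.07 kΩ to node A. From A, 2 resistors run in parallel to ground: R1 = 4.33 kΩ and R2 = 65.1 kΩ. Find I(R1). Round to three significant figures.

Combine the parallel branches: R_p = (1/4.33 + 1/65.1)⁻¹ = 4.060 kΩ.
Node voltage V_A = V_CC · R_p/(R_s + R_p) = 13.3 × 0.6623 = 8.809 V.
Branch current I = V_A/R1 = 8.809/4.33 = 2.034 mA.

I ≈ 2.03 mA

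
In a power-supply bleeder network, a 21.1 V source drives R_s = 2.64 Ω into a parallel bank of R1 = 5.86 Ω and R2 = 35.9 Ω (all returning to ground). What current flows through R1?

I ≈ 2.36 A

Combine the parallel branches: R_p = (1/5.86 + 1/35.9)⁻¹ = 5.038 Ω.
V_A by voltage divider: V_A = 21.1 × 5.038/(2.64 + 5.038) = 13.84 V.
I(R1) = V_A / R1 = 13.84/5.86 = 2.363 A.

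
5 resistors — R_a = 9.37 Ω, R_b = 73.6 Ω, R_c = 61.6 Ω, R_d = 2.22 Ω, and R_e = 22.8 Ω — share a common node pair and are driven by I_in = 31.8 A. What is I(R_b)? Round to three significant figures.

I ≈ 0.685 A

Conductances: ΣG = 1/9.37 + 1/73.6 + 1/61.6 + 1/2.22 + 1/22.8 = 0.6309 (1/Ω).
Current divider: I(R_b) = I_in · G_k/ΣG = 31.8 × (0.01359/0.6309) = 31.8 × 0.02154 = 0.6849 A.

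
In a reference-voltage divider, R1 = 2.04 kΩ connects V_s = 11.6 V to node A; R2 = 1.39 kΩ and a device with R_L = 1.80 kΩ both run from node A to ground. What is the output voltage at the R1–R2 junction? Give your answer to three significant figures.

First combine the lower leg with the load: R2 ‖ R_L = 0.7843 kΩ.
Then V_out = V_s · R2'/(R1 + R2') = 11.6 × 0.7843/2.824 = 3.221 V.

V_out ≈ 3.22 V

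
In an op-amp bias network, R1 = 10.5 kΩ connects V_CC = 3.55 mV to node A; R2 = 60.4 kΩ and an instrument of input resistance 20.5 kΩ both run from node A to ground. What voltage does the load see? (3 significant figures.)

R2 ‖ R_L = (60.4 × 20.5)/(60.4 + 20.5) = 15.31 kΩ.
Voltage divider with the loaded lower leg: V_out = 3.55 × 15.31/(10.5 + 15.31) = 3.55 × 0.5931 = 2.106 mV.

V_out ≈ 2.11 mV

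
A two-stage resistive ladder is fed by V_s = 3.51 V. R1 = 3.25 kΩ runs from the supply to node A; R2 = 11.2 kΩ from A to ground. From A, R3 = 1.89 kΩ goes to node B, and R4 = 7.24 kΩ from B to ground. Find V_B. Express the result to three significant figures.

Node A sees R2 in parallel with the series input of stage 2, R3 + R4 = 9.130 kΩ.
R2 ‖ (R3+R4) = 5.030 kΩ.
V_A = 3.51 × 5.030/(3.25 + 5.030) = 2.132 V.
Stage 2 is unloaded, so V_B = V_A · R4/(R3+R4) = 2.132 × 7.24/9.130 = 1.691 V.

V_B ≈ 1.69 V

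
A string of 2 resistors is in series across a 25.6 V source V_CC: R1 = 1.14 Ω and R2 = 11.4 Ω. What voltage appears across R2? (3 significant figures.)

Series total: ΣR = 1.14 + 11.4 = 12.54 Ω.
V = V_CC · R/ΣR = 25.6 × 0.9091 = 23.27 V.

V ≈ 23.3 V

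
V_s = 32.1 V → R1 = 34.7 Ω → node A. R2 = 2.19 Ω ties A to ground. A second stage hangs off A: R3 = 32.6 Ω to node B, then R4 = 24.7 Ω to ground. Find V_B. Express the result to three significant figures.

V_B ≈ 0.793 V

Looking into the second stage from A: R3 + R4 = 57.30 Ω appears in parallel with R2.
Effective lower resistance at A: R2 ‖ 57.30 = 2.109 Ω.
So V_A = 32.1 × 0.05731 = 1.840 V.
Stage 2 is unloaded, so V_B = V_A · R4/(R3+R4) = 1.840 × 24.7/57.30 = 0.7929 V.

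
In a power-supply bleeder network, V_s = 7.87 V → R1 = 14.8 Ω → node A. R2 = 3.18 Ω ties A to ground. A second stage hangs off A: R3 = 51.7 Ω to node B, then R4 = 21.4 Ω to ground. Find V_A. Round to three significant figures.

V_A ≈ 1.34 V

The second stage (R3 + R4 = 73.10 Ω) loads node A in parallel with R2.
Effective lower resistance at A: R2 ‖ 73.10 = 3.047 Ω.
V_A = 7.87 × 3.047/(14.8 + 3.047) = 1.344 V.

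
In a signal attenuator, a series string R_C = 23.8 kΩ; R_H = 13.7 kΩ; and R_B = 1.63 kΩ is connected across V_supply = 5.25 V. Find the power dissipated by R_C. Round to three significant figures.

P ≈ 0.428 mW

Series current I = V_supply/ΣR = 5.25/39.13 = 0.1342 mA.
V(R_C) = I·R = 3.193 V; P = V·I = 3.193 × 0.1342 = 0.4284 mW.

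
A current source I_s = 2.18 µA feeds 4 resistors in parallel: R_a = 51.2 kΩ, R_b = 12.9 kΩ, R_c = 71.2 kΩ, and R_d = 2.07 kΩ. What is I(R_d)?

Total conductance ΣG = 1/51.2 + 1/12.9 + 1/71.2 + 1/2.07 = 0.5942 (units of 1/kΩ).
Current divider: I(R_d) = I_s · G_k/ΣG = 2.18 × (0.4831/0.5942) = 2.18 × 0.8130 = 1.772 µA.

I ≈ 1.77 µA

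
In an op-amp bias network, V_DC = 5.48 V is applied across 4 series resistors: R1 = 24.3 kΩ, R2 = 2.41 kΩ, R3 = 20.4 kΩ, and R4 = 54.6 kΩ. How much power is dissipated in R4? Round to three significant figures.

P ≈ 0.158 mW

ΣR = 101.7 kΩ → I = 5.48/101.7 = 0.05388 mA.
P(R4) = I²·R4 = (0.05388)² × 54.6 = 0.1585 mW.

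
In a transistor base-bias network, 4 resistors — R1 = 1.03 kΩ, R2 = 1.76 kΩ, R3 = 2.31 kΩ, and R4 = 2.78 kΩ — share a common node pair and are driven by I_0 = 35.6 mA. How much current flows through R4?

ΣG = 1/1.03 + 1/1.76 + 1/2.31 + 1/2.78 = 2.332.
By the current-divider rule, I = I_0 · G_k/ΣG = 35.6 × 0.1543 = 5.492 mA.

I ≈ 5.49 mA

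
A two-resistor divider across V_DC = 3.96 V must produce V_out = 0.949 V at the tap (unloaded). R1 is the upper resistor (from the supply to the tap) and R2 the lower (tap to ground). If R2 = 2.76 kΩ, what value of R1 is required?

The divider ratio is R2/(R1+R2) = 0.949/3.96 = 0.2396.
So R1 = R2 · (V_DC/V_out − 1) = 2.76 × (3.96/0.949 − 1) = 2.76 × 3.173 = 8.757 kΩ.

R1 ≈ 8.76 kΩ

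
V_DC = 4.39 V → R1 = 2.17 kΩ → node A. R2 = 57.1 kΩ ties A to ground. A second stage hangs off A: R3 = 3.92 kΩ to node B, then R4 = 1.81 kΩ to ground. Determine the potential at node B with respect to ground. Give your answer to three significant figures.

V_B ≈ 0.979 V

The second stage (R3 + R4 = 5.730 kΩ) loads node A in parallel with R2.
Effective lower resistance at A: R2 ‖ 5.730 = 5.207 kΩ.
V_A = 4.39 × 5.207/(2.17 + 5.207) = 3.099 V.
Stage 2 is unloaded, so V_B = V_A · R4/(R3+R4) = 3.099 × 1.81/5.730 = 0.9788 V.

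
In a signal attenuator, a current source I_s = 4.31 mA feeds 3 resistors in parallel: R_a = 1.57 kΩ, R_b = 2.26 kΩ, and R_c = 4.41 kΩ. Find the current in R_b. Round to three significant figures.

I ≈ 1.46 mA

Total conductance ΣG = 1/1.57 + 1/2.26 + 1/4.41 = 1.306 (units of 1/kΩ).
By the current-divider rule, I = I_s · G_k/ΣG = 4.31 × 0.3388 = 1.460 mA.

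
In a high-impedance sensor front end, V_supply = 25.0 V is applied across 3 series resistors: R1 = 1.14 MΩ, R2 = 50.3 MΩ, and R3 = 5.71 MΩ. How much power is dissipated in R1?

P ≈ 0.218 µW

ΣR = 57.15 MΩ → I = 25.0/57.15 = 0.4374 µA.
P(R1) = I²·R1 = (0.4374)² × 1.14 = 0.2181 µW.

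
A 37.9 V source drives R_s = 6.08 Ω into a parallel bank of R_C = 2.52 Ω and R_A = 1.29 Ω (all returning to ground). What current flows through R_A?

I ≈ 3.62 A

Equivalent of the parallel group: R_p = 0.8532 Ω.
Node voltage V_A = V_s · R_p/(R_s + R_p) = 37.9 × 0.1231 = 4.664 V.
I(R_A) = V_A / R_A = 4.664/1.29 = 3.616 A.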